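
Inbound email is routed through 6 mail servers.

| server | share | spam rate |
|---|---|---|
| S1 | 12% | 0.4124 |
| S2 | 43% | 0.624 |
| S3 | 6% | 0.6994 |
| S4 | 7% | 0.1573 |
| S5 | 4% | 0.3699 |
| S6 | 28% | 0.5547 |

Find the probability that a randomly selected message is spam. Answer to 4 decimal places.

0.5409

P(S) = P(S|S1)·P(S1) + P(S|S2)·P(S2) + P(S|S3)·P(S3) + P(S|S4)·P(S4) + P(S|S5)·P(S5) + P(S|S6)·P(S6)
      = 0.4124·0.12 + 0.624·0.43 + 0.6994·0.06 + 0.1573·0.07 + 0.3699·0.04 + 0.5547·0.28
      = 0.049488 + 0.26832 + 0.041964 + 0.011011 + 0.014796 + 0.155316 = 0.540895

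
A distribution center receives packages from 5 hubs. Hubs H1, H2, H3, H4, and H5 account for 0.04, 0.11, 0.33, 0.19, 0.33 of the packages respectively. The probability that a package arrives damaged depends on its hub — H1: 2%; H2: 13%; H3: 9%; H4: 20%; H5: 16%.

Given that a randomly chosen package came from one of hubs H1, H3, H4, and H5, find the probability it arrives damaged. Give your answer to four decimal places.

P(D|S) ≈ 0.1363

Let S = {H1, H3, H4, H5}.
P(S) = 0.04 + 0.33 + 0.19 + 0.33 = 0.89.
P(D ∩ S) = 0.02·0.04 + 0.09·0.33 + 0.2·0.19 + 0.16·0.33 = 0.0008 + 0.0297 + 0.038 + 0.0528 = 0.1213.
P(D | S) = 0.1213 / 0.89 = 0.136292…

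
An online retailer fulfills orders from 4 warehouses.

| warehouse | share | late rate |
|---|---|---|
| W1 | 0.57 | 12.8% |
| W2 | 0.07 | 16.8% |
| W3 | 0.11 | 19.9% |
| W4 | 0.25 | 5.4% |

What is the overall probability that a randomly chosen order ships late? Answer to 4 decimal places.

0.1201

P(L) = P(L|W1)·P(W1) + P(L|W2)·P(W2) + P(L|W3)·P(W3) + P(L|W4)·P(W4)
      = 0.128·0.57 + 0.168·0.07 + 0.199·0.11 + 0.054·0.25
      = 0.07296 + 0.01176 + 0.02189 + 0.0135 = 0.12011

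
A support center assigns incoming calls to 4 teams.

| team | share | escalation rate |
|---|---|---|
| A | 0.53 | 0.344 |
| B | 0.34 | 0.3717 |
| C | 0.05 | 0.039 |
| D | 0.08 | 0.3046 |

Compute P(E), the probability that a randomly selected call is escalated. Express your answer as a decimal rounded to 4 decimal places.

P(E) = P(E|A)·P(A) + P(E|B)·P(B) + P(E|C)·P(C) + P(E|D)·P(D)
      = 0.344·0.53 + 0.3717·0.34 + 0.039·0.05 + 0.3046·0.08
      = 0.18232 + 0.126378 + 0.00195 + 0.024368 = 0.335016

P(E) ≈ 0.3350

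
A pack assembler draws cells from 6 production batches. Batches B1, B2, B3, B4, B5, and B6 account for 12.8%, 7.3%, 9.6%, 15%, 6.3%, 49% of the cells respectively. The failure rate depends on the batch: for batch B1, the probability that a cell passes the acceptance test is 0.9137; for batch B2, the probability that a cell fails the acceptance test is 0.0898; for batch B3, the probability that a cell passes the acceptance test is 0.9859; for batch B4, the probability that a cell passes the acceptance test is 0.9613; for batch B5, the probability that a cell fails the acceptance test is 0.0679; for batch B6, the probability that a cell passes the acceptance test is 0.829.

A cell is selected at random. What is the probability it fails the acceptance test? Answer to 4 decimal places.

0.1128

P(F|B1) = 1 − 0.9137 = 0.0863.
P(F|B3) = 1 − 0.9859 = 0.0141.
P(F|B4) = 1 − 0.9613 = 0.0387.
P(F|B6) = 1 − 0.829 = 0.171.
P(F) = P(F|B1)·P(B1) + P(F|B2)·P(B2) + P(F|B3)·P(B3) + P(F|B4)·P(B4) + P(F|B5)·P(B5) + P(F|B6)·P(B6)
      = 0.0863·0.128 + 0.0898·0.073 + 0.0141·0.096 + 0.0387·0.15 + 0.0679·0.063 + 0.171·0.49
      = 0.0110464 + 0.0065554 + 0.0013536 + 0.005805 + 0.0042777 + 0.08379 = 0.1128281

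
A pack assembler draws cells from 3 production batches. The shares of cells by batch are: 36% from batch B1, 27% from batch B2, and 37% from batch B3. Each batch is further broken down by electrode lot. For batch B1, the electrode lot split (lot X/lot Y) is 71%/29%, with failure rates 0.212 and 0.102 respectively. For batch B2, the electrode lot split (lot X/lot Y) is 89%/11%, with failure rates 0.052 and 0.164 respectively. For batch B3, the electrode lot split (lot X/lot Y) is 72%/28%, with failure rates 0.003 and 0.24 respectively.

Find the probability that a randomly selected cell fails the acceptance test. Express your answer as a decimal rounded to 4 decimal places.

0.1079

P(F|B1) = 0.71·0.212 + 0.29·0.102 = 0.15052 + 0.02958 = 0.1801
P(F|B2) = 0.89·0.052 + 0.11·0.164 = 0.04628 + 0.01804 = 0.06432
P(F|B3) = 0.72·0.003 + 0.28·0.24 = 0.00216 + 0.0672 = 0.06936
Then overall,
P(F) = 0.36·0.1801 + 0.27·0.06432 + 0.37·0.06936
      = 0.064836 + 0.0173664 + 0.0256632 = 0.1078656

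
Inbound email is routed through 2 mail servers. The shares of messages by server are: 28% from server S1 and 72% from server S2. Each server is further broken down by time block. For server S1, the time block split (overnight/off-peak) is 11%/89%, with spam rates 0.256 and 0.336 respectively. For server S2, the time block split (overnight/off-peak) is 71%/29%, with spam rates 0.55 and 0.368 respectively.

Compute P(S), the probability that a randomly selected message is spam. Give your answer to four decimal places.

0.4496

P(S|S1) = 0.11·0.256 + 0.89·0.336 = 0.02816 + 0.29904 = 0.3272
P(S|S2) = 0.71·0.55 + 0.29·0.368 = 0.3905 + 0.10672 = 0.49722
By total probability over the outer partition,
P(S) = 0.28·0.3272 + 0.72·0.49722
      = 0.091616 + 0.3579984 = 0.4496144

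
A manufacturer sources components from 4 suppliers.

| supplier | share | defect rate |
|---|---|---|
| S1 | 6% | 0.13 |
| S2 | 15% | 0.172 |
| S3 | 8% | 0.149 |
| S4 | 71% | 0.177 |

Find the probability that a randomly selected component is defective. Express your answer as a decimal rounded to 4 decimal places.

P(D) = P(D|S1)·P(S1) + P(D|S2)·P(S2) + P(D|S3)·P(S3) + P(D|S4)·P(S4)
      = 0.13·0.06 + 0.172·0.15 + 0.149·0.08 + 0.177·0.71
      = 0.0078 + 0.0258 + 0.01192 + 0.12567 = 0.17119

0.1712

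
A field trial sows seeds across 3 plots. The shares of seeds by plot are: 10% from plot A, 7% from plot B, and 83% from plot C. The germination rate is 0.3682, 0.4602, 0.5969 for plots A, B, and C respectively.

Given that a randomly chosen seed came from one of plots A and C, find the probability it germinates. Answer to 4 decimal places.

0.5723

Let S = {A, C}.
P(S) = 0.1 + 0.83 = 0.93.
P(G ∩ S) = 0.3682·0.1 + 0.5969·0.83 = 0.03682 + 0.495427 = 0.532247.
P(G | S) = 0.532247 / 0.93 = 0.572309…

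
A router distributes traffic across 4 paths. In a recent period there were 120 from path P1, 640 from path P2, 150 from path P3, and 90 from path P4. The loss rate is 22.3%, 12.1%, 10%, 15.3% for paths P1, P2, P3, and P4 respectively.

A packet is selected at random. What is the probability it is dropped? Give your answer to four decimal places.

Total: 120 + 640 + 150 + 90 = 1000.
P(P1) = 120/1000 = 0.12. P(P2) = 640/1000 = 0.64. P(P3) = 150/1000 = 0.15. P(P4) = 90/1000 = 0.09.
P(L) = P(L|P1)·P(P1) + P(L|P2)·P(P2) + P(L|P3)·P(P3) + P(L|P4)·P(P4)
      = 0.223·0.12 + 0.121·0.64 + 0.1·0.15 + 0.153·0.09
      = 0.02676 + 0.07744 + 0.015 + 0.01377 = 0.13297

P(L) ≈ 0.1330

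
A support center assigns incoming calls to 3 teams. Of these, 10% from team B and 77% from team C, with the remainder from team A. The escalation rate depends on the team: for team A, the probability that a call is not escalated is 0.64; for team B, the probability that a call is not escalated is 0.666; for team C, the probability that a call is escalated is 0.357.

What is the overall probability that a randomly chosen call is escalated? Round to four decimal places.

0.3551

P(A) = 1 − (0.1 + 0.77) = 0.13.
P(E|A) = 1 − 0.64 = 0.36.
P(E|B) = 1 − 0.666 = 0.334.
P(E) = P(E|A)·P(A) + P(E|B)·P(B) + P(E|C)·P(C)
      = 0.36·0.13 + 0.334·0.1 + 0.357·0.77
      = 0.0468 + 0.0334 + 0.27489 = 0.35509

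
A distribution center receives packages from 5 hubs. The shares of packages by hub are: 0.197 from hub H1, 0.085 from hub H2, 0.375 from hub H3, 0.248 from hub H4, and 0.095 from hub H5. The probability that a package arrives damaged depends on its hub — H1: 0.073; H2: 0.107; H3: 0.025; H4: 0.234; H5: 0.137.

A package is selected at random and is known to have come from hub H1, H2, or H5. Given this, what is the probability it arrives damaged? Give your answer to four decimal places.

0.0968

Let S = {H1, H2, H5}.
P(S) = 0.197 + 0.085 + 0.095 = 0.377.
P(D ∩ S) = 0.073·0.197 + 0.107·0.085 + 0.137·0.095 = 0.014381 + 0.009095 + 0.013015 = 0.036491.
P(D | S) = 0.036491 / 0.377 = 0.096793…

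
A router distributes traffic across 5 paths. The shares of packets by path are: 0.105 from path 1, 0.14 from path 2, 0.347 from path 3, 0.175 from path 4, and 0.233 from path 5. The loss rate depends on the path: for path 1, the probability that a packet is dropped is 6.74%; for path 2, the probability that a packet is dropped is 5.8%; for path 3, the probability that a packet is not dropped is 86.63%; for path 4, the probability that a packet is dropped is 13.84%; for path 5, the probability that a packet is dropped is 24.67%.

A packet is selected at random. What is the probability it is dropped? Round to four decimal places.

0.1433

P(L|3) = 1 − 0.8663 = 0.1337.
P(L) = P(L|1)·P(1) + P(L|2)·P(2) + P(L|3)·P(3) + P(L|4)·P(4) + P(L|5)·P(5)
      = 0.0674·0.105 + 0.058·0.14 + 0.1337·0.347 + 0.1384·0.175 + 0.2467·0.233
      = 0.007077 + 0.00812 + 0.0463939 + 0.02422 + 0.0574811 = 0.143292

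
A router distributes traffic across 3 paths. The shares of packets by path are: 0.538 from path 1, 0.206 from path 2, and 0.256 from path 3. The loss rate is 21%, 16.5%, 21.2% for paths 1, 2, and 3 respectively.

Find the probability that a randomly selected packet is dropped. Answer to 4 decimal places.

P(L) = P(L|1)·P(1) + P(L|2)·P(2) + P(L|3)·P(3)
      = 0.21·0.538 + 0.165·0.206 + 0.212·0.256
      = 0.11298 + 0.03399 + 0.054272 = 0.201242

0.2012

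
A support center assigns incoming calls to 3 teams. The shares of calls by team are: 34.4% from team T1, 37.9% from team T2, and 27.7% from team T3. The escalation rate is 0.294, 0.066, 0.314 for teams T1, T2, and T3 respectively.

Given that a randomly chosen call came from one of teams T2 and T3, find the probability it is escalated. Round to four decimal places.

Let S = {T2, T3}.
P(S) = 0.379 + 0.277 = 0.656.
P(E ∩ S) = 0.066·0.379 + 0.314·0.277 = 0.025014 + 0.086978 = 0.111992.
P(E | S) = 0.111992 / 0.656 = 0.170720…

P(E|S) ≈ 0.1707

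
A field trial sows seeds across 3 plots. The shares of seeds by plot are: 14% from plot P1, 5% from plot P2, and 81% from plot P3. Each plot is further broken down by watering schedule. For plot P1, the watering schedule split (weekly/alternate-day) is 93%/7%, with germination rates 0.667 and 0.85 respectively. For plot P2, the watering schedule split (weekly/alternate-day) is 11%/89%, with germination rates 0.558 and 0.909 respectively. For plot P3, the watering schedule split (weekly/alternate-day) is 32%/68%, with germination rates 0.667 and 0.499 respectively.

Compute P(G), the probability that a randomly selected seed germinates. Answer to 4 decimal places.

0.5864

P(G|P1) = 0.93·0.667 + 0.07·0.85 = 0.62031 + 0.0595 = 0.67981
P(G|P2) = 0.11·0.558 + 0.89·0.909 = 0.06138 + 0.80901 = 0.87039
P(G|P3) = 0.32·0.667 + 0.68·0.499 = 0.21344 + 0.33932 = 0.55276
Then overall,
P(G) = 0.14·0.67981 + 0.05·0.87039 + 0.81·0.55276
      = 0.0951734 + 0.0435195 + 0.4477356 = 0.5864285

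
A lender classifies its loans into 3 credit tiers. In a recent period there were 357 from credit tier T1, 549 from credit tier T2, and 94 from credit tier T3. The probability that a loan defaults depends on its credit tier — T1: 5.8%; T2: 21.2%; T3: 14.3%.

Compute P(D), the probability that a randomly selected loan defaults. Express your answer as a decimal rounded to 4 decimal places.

0.1505

Total: 357 + 549 + 94 = 1000.
P(T1) = 357/1000 = 0.357. P(T2) = 549/1000 = 0.549. P(T3) = 94/1000 = 0.094.
P(D) = P(D|T1)·P(T1) + P(D|T2)·P(T2) + P(D|T3)·P(T3)
      = 0.058·0.357 + 0.212·0.549 + 0.143·0.094
      = 0.020706 + 0.116388 + 0.013442 = 0.150536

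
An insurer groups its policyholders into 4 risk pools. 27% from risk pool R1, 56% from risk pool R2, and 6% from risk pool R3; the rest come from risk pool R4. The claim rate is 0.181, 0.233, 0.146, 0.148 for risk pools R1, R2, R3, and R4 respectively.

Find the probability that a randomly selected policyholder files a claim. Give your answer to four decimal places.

P(C) ≈ 0.2044

P(R4) = 1 − (0.27 + 0.56 + 0.06) = 0.11.
Using total probability over the partition,
P(C) = P(C|R1)·P(R1) + P(C|R2)·P(R2) + P(C|R3)·P(R3) + P(C|R4)·P(R4)
      = 0.181·0.27 + 0.233·0.56 + 0.146·0.06 + 0.148·0.11
      = 0.04887 + 0.13048 + 0.00876 + 0.01628 = 0.20439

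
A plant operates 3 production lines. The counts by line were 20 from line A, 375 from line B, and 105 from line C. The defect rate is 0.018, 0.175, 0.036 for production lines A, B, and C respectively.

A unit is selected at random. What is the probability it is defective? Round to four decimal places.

P(D) ≈ 0.1395

Total: 20 + 375 + 105 = 500.
P(A) = 20/500 = 0.04. P(B) = 375/500 = 0.75. P(C) = 105/500 = 0.21.
P(D) = P(D|A)·P(A) + P(D|B)·P(B) + P(D|C)·P(C)
      = 0.018·0.04 + 0.175·0.75 + 0.036·0.21
      = 0.00072 + 0.13125 + 0.00756 = 0.13953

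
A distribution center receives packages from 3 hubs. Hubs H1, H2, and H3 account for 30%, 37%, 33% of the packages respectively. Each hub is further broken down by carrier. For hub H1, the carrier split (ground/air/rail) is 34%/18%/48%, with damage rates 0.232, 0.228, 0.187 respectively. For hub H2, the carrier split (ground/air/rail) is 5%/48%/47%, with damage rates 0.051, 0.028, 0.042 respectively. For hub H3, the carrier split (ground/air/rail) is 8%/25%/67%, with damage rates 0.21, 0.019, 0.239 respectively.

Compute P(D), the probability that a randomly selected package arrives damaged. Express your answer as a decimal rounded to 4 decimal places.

P(D|H1) = 0.34·0.232 + 0.18·0.228 + 0.48·0.187 = 0.07888 + 0.04104 + 0.08976 = 0.20968
P(D|H2) = 0.05·0.051 + 0.48·0.028 + 0.47·0.042 = 0.00255 + 0.01344 + 0.01974 = 0.03573
P(D|H3) = 0.08·0.21 + 0.25·0.019 + 0.67·0.239 = 0.0168 + 0.00475 + 0.16013 = 0.18168
Then overall,
P(D) = 0.3·0.20968 + 0.37·0.03573 + 0.33·0.18168
      = 0.062904 + 0.0132201 + 0.0599544 = 0.1360785

0.1361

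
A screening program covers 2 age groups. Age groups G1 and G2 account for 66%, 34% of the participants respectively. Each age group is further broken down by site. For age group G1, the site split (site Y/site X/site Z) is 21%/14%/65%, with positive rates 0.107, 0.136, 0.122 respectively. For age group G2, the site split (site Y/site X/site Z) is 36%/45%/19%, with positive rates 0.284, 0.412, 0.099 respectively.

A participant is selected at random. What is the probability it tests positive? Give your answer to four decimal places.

0.1839

P(T|G1) = 0.21·0.107 + 0.14·0.136 + 0.65·0.122 = 0.02247 + 0.01904 + 0.0793 = 0.12081
P(T|G2) = 0.36·0.284 + 0.45·0.412 + 0.19·0.099 = 0.10224 + 0.1854 + 0.01881 = 0.30645
Then overall,
P(T) = 0.66·0.12081 + 0.34·0.30645
      = 0.0797346 + 0.104193 = 0.1839276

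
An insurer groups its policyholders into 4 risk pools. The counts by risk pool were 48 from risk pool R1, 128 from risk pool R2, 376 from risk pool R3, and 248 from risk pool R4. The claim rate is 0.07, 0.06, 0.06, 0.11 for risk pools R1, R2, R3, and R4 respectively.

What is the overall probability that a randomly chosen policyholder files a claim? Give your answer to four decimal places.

Total: 48 + 128 + 376 + 248 = 800.
P(R1) = 48/800 = 0.06. P(R2) = 128/800 = 0.16. P(R3) = 376/800 = 0.47. P(R4) = 248/800 = 0.31.
P(C) = P(C|R1)·P(R1) + P(C|R2)·P(R2) + P(C|R3)·P(R3) + P(C|R4)·P(R4)
      = 0.07·0.06 + 0.06·0.16 + 0.06·0.47 + 0.11·0.31
      = 0.0042 + 0.0096 + 0.0282 + 0.0341 = 0.0761

P(C) ≈ 0.0761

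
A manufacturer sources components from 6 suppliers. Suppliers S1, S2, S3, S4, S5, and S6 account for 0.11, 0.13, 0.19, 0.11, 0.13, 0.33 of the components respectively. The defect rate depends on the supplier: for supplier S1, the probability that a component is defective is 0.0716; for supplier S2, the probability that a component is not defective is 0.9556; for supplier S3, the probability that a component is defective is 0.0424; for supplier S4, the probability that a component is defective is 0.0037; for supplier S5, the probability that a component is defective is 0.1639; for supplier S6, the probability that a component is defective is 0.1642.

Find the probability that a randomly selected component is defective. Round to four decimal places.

P(D|S2) = 1 − 0.9556 = 0.0444.
P(D) = P(D|S1)·P(S1) + P(D|S2)·P(S2) + P(D|S3)·P(S3) + P(D|S4)·P(S4) + P(D|S5)·P(S5) + P(D|S6)·P(S6)
      = 0.0716·0.11 + 0.0444·0.13 + 0.0424·0.19 + 0.0037·0.11 + 0.1639·0.13 + 0.1642·0.33
      = 0.007876 + 0.005772 + 0.008056 + 0.000407 + 0.021307 + 0.054186 = 0.097604

P(D) ≈ 0.0976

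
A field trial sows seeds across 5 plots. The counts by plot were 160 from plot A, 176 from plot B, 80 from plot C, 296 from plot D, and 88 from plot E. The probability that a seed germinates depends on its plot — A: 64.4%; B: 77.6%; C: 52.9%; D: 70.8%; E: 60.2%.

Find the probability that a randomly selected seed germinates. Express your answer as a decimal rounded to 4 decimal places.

Total: 160 + 176 + 80 + 296 + 88 = 800.
P(A) = 160/800 = 0.2. P(B) = 176/800 = 0.22. P(C) = 80/800 = 0.1. P(D) = 296/800 = 0.37. P(E) = 88/800 = 0.11.
P(G) = P(G|A)·P(A) + P(G|B)·P(B) + P(G|C)·P(C) + P(G|D)·P(D) + P(G|E)·P(E)
      = 0.644·0.2 + 0.776·0.22 + 0.529·0.1 + 0.708·0.37 + 0.602·0.11
      = 0.1288 + 0.17072 + 0.0529 + 0.26196 + 0.06622 = 0.6806

P(G) ≈ 0.6806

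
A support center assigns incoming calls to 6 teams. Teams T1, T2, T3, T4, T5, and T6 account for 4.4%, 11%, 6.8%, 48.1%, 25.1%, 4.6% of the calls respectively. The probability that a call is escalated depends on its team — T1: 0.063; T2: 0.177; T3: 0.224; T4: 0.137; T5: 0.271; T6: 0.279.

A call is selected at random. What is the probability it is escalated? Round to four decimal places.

0.1842

By the law of total probability,
P(E) = P(E|T1)·P(T1) + P(E|T2)·P(T2) + P(E|T3)·P(T3) + P(E|T4)·P(T4) + P(E|T5)·P(T5) + P(E|T6)·P(T6)
      = 0.063·0.044 + 0.177·0.11 + 0.224·0.068 + 0.137·0.481 + 0.271·0.251 + 0.279·0.046
      = 0.002772 + 0.01947 + 0.015232 + 0.065897 + 0.068021 + 0.012834 = 0.184226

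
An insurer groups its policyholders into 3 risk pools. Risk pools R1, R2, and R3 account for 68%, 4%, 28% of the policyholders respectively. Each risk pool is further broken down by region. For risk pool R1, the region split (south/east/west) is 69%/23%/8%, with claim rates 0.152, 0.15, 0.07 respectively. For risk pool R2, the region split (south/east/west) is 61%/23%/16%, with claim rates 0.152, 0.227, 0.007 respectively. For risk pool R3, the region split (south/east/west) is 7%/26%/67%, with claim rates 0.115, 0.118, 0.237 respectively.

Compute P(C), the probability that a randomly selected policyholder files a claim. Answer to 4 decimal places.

P(C|R1) = 0.69·0.152 + 0.23·0.15 + 0.08·0.07 = 0.10488 + 0.0345 + 0.0056 = 0.14498
P(C|R2) = 0.61·0.152 + 0.23·0.227 + 0.16·0.007 = 0.09272 + 0.05221 + 0.00112 = 0.14605
P(C|R3) = 0.07·0.115 + 0.26·0.118 + 0.67·0.237 = 0.00805 + 0.03068 + 0.15879 = 0.19752
Then overall,
P(C) = 0.68·0.14498 + 0.04·0.14605 + 0.28·0.19752
      = 0.0985864 + 0.005842 + 0.0553056 = 0.159734

P(C) ≈ 0.1597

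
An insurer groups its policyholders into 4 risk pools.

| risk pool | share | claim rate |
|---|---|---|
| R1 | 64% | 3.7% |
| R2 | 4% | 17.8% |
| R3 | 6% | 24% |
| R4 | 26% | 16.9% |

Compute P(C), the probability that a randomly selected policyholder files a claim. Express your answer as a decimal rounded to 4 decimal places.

P(C) ≈ 0.0891

Using total probability over the partition,
P(C) = P(C|R1)·P(R1) + P(C|R2)·P(R2) + P(C|R3)·P(R3) + P(C|R4)·P(R4)
      = 0.037·0.64 + 0.178·0.04 + 0.24·0.06 + 0.169·0.26
      = 0.02368 + 0.00712 + 0.0144 + 0.04394 = 0.08914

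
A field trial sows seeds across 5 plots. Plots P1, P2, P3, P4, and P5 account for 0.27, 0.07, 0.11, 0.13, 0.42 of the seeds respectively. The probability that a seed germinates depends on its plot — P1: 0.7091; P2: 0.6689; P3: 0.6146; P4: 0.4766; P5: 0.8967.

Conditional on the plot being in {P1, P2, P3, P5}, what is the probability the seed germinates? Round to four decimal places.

Let S = {P1, P2, P3, P5}.
P(S) = 0.27 + 0.07 + 0.11 + 0.42 = 0.87.
P(G ∩ S) = 0.7091·0.27 + 0.6689·0.07 + 0.6146·0.11 + 0.8967·0.42 = 0.191457 + 0.046823 + 0.067606 + 0.376614 = 0.6825.
P(G | S) = 0.6825 / 0.87 = 0.784483…

0.7845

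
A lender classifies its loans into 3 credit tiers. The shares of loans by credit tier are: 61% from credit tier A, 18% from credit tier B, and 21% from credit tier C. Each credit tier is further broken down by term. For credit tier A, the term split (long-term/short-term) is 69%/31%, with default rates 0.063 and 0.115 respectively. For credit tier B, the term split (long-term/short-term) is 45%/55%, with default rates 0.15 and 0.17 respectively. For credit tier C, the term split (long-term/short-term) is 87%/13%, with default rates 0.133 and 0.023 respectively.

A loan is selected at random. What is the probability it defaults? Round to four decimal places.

P(D) ≈ 0.1022

P(D|A) = 0.69·0.063 + 0.31·0.115 = 0.04347 + 0.03565 = 0.07912
P(D|B) = 0.45·0.15 + 0.55·0.17 = 0.0675 + 0.0935 = 0.161
P(D|C) = 0.87·0.133 + 0.13·0.023 = 0.11571 + 0.00299 = 0.1187
By total probability over the outer partition,
P(D) = 0.61·0.07912 + 0.18·0.161 + 0.21·0.1187
      = 0.0482632 + 0.02898 + 0.024927 = 0.1021702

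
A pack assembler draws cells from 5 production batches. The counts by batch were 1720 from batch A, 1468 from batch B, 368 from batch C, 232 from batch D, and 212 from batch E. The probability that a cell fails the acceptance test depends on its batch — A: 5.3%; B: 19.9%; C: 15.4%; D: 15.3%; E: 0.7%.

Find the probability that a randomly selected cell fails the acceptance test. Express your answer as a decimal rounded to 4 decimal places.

0.1192

Total: 1720 + 1468 + 368 + 232 + 212 = 4000.
P(A) = 1720/4000 = 0.43. P(B) = 1468/4000 = 0.367. P(C) = 368/4000 = 0.092. P(D) = 232/4000 = 0.058. P(E) = 212/4000 = 0.053.
P(F) = P(F|A)·P(A) + P(F|B)·P(B) + P(F|C)·P(C) + P(F|D)·P(D) + P(F|E)·P(E)
      = 0.053·0.43 + 0.199·0.367 + 0.154·0.092 + 0.153·0.058 + 0.007·0.053
      = 0.02279 + 0.073033 + 0.014168 + 0.008874 + 0.000371 = 0.119236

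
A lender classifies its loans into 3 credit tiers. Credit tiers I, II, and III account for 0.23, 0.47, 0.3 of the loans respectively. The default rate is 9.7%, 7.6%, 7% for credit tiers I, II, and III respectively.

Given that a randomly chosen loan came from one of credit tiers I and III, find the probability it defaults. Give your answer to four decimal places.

0.0817

Let S = {I, III}.
P(S) = 0.23 + 0.3 = 0.53.
P(D ∩ S) = 0.097·0.23 + 0.07·0.3 = 0.02231 + 0.021 = 0.04331.
P(D | S) = 0.04331 / 0.53 = 0.081717…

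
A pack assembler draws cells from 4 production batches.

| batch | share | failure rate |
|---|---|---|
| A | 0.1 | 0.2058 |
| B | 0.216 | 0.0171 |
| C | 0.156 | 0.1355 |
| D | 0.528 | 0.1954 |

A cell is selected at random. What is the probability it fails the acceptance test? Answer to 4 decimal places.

0.1486

Summing over the partition,
P(F) = P(F|A)·P(A) + P(F|B)·P(B) + P(F|C)·P(C) + P(F|D)·P(D)
      = 0.2058·0.1 + 0.0171·0.216 + 0.1355·0.156 + 0.1954·0.528
      = 0.02058 + 0.0036936 + 0.021138 + 0.1031712 = 0.1485828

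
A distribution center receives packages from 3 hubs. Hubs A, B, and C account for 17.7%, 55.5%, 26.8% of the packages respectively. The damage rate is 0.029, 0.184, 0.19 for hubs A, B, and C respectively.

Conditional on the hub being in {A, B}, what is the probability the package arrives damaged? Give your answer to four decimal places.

Let S = {A, B}.
P(S) = 0.177 + 0.555 = 0.732.
P(D ∩ S) = 0.029·0.177 + 0.184·0.555 = 0.005133 + 0.10212 = 0.107253.
P(D | S) = 0.107253 / 0.732 = 0.146520…

P(D|S) ≈ 0.1465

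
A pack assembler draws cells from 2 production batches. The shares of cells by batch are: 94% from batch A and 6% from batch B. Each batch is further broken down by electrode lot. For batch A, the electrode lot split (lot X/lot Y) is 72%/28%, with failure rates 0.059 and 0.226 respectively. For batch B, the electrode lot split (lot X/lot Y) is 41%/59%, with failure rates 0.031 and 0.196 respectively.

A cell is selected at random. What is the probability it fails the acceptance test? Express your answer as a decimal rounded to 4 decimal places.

P(F|A) = 0.72·0.059 + 0.28·0.226 = 0.04248 + 0.06328 = 0.10576
P(F|B) = 0.41·0.031 + 0.59·0.196 = 0.01271 + 0.11564 = 0.12835
Then overall,
P(F) = 0.94·0.10576 + 0.06·0.12835
      = 0.0994144 + 0.007701 = 0.1071154

P(F) ≈ 0.1071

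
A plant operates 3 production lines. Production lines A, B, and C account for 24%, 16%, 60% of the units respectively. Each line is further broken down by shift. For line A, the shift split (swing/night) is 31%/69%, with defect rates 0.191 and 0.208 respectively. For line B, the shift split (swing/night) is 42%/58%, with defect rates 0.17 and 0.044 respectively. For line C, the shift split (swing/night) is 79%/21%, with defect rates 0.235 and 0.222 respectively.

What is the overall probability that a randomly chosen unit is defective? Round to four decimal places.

P(D) ≈ 0.2035

P(D|A) = 0.31·0.191 + 0.69·0.208 = 0.05921 + 0.14352 = 0.20273
P(D|B) = 0.42·0.17 + 0.58·0.044 = 0.0714 + 0.02552 = 0.09692
P(D|C) = 0.79·0.235 + 0.21·0.222 = 0.18565 + 0.04662 = 0.23227
Then overall,
P(D) = 0.24·0.20273 + 0.16·0.09692 + 0.6·0.23227
      = 0.0486552 + 0.0155072 + 0.139362 = 0.2035244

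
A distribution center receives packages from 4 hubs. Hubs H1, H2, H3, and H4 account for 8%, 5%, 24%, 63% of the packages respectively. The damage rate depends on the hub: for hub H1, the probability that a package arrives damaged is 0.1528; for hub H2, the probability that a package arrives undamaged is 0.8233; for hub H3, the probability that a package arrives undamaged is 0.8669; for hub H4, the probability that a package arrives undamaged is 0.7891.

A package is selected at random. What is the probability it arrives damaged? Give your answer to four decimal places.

P(D|H2) = 1 − 0.8233 = 0.1767.
P(D|H3) = 1 − 0.8669 = 0.1331.
P(D|H4) = 1 − 0.7891 = 0.2109.
Summing over the partition,
P(D) = P(D|H1)·P(H1) + P(D|H2)·P(H2) + P(D|H3)·P(H3) + P(D|H4)·P(H4)
      = 0.1528·0.08 + 0.1767·0.05 + 0.1331·0.24 + 0.2109·0.63
      = 0.012224 + 0.008835 + 0.031944 + 0.132867 = 0.18587

0.1859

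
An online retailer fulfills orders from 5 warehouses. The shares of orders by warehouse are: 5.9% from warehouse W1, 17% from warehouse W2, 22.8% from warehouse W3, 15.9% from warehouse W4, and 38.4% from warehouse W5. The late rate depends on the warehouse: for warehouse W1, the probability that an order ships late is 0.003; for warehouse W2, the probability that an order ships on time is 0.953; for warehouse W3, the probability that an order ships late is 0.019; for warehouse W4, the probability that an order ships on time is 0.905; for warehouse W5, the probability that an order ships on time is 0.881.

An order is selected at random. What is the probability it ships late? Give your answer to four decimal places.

P(L|W2) = 1 − 0.953 = 0.047.
P(L|W4) = 1 − 0.905 = 0.095.
P(L|W5) = 1 − 0.881 = 0.119.
P(L) = P(L|W1)·P(W1) + P(L|W2)·P(W2) + P(L|W3)·P(W3) + P(L|W4)·P(W4) + P(L|W5)·P(W5)
      = 0.003·0.059 + 0.047·0.17 + 0.019·0.228 + 0.095·0.159 + 0.119·0.384
      = 0.000177 + 0.00799 + 0.004332 + 0.015105 + 0.045696 = 0.0733

P(L) ≈ 0.0733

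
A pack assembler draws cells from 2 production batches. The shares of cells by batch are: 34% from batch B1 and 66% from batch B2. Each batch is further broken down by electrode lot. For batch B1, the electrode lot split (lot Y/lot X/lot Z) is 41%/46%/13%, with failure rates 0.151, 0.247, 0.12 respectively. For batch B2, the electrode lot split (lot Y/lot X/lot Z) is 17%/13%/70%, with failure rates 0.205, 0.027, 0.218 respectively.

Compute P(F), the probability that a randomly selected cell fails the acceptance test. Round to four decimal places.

P(F|B1) = 0.41·0.151 + 0.46·0.247 + 0.13·0.12 = 0.06191 + 0.11362 + 0.0156 = 0.19113
P(F|B2) = 0.17·0.205 + 0.13·0.027 + 0.7·0.218 = 0.03485 + 0.00351 + 0.1526 = 0.19096
By total probability over the outer partition,
P(F) = 0.34·0.19113 + 0.66·0.19096
      = 0.0649842 + 0.1260336 = 0.1910178

P(F) ≈ 0.1910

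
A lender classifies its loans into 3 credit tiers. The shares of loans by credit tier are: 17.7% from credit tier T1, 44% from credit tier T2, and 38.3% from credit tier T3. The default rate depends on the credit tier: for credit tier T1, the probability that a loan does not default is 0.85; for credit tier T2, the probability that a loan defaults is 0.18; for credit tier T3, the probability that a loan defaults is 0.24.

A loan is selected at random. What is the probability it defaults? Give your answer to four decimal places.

P(D) ≈ 0.1977

P(D|T1) = 1 − 0.85 = 0.15.
P(D) = P(D|T1)·P(T1) + P(D|T2)·P(T2) + P(D|T3)·P(T3)
      = 0.15·0.177 + 0.18·0.44 + 0.24·0.383
      = 0.02655 + 0.0792 + 0.09192 = 0.19767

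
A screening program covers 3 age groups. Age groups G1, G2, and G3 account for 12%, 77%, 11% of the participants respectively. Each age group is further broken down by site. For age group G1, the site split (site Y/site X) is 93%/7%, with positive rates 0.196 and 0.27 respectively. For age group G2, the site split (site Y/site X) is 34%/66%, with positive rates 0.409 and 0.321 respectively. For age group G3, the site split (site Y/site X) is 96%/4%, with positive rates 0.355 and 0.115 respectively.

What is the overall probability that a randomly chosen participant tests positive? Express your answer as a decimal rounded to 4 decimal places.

P(T|G1) = 0.93·0.196 + 0.07·0.27 = 0.18228 + 0.0189 = 0.20118
P(T|G2) = 0.34·0.409 + 0.66·0.321 = 0.13906 + 0.21186 = 0.35092
P(T|G3) = 0.96·0.355 + 0.04·0.115 = 0.3408 + 0.0046 = 0.3454
By total probability over the outer partition,
P(T) = 0.12·0.20118 + 0.77·0.35092 + 0.11·0.3454
      = 0.0241416 + 0.2702084 + 0.037994 = 0.332344

0.3323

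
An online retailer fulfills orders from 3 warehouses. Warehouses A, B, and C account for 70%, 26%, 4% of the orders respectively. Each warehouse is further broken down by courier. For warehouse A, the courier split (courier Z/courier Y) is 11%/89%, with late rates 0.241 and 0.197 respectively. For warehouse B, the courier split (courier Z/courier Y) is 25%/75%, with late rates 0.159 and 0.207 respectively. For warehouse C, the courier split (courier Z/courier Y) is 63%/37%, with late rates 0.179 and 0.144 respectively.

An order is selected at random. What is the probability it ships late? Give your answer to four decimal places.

P(L) ≈ 0.1986

P(L|A) = 0.11·0.241 + 0.89·0.197 = 0.02651 + 0.17533 = 0.20184
P(L|B) = 0.25·0.159 + 0.75·0.207 = 0.03975 + 0.15525 = 0.195
P(L|C) = 0.63·0.179 + 0.37·0.144 = 0.11277 + 0.05328 = 0.16605
Then overall,
P(L) = 0.7·0.20184 + 0.26·0.195 + 0.04·0.16605
      = 0.141288 + 0.0507 + 0.006642 = 0.19863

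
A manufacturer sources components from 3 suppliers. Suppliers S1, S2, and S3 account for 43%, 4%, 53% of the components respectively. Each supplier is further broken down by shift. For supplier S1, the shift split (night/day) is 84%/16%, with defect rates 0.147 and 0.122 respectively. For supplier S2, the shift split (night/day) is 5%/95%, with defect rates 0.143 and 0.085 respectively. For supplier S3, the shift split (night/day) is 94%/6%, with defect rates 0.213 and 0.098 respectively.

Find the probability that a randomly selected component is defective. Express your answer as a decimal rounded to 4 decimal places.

P(D|S1) = 0.84·0.147 + 0.16·0.122 = 0.12348 + 0.01952 = 0.143
P(D|S2) = 0.05·0.143 + 0.95·0.085 = 0.00715 + 0.08075 = 0.0879
P(D|S3) = 0.94·0.213 + 0.06·0.098 = 0.20022 + 0.00588 = 0.2061
By total probability over the outer partition,
P(D) = 0.43·0.143 + 0.04·0.0879 + 0.53·0.2061
      = 0.06149 + 0.003516 + 0.109233 = 0.174239

P(D) ≈ 0.1742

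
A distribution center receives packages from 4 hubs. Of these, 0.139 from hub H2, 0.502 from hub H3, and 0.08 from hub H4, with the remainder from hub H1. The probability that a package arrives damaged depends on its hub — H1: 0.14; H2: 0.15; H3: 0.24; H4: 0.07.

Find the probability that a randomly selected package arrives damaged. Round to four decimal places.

P(D) ≈ 0.1860

P(H1) = 1 − (0.139 + 0.502 + 0.08) = 0.279.
P(D) = P(D|H1)·P(H1) + P(D|H2)·P(H2) + P(D|H3)·P(H3) + P(D|H4)·P(H4)
      = 0.14·0.279 + 0.15·0.139 + 0.24·0.502 + 0.07·0.08
      = 0.03906 + 0.02085 + 0.12048 + 0.0056 = 0.18599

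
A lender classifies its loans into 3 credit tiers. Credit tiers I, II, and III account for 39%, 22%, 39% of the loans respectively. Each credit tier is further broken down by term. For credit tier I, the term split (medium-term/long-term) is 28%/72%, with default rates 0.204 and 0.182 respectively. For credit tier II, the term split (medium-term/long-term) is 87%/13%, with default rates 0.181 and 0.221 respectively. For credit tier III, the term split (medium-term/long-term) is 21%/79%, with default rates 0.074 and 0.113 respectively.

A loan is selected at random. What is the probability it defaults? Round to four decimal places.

P(D|I) = 0.28·0.204 + 0.72·0.182 = 0.05712 + 0.13104 = 0.18816
P(D|II) = 0.87·0.181 + 0.13·0.221 = 0.15747 + 0.02873 = 0.1862
P(D|III) = 0.21·0.074 + 0.79·0.113 = 0.01554 + 0.08927 = 0.10481
By total probability over the outer partition,
P(D) = 0.39·0.18816 + 0.22·0.1862 + 0.39·0.10481
      = 0.0733824 + 0.040964 + 0.0408759 = 0.1552223

0.1552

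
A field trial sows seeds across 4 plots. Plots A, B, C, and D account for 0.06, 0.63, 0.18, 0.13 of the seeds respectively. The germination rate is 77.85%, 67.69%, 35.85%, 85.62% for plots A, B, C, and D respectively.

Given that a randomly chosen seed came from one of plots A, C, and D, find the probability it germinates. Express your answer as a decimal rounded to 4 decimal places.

P(G|S) ≈ 0.6015

Let S = {A, C, D}.
P(S) = 0.06 + 0.18 + 0.13 = 0.37.
P(G ∩ S) = 0.7785·0.06 + 0.3585·0.18 + 0.8562·0.13 = 0.04671 + 0.06453 + 0.111306 = 0.222546.
P(G | S) = 0.222546 / 0.37 = 0.601476…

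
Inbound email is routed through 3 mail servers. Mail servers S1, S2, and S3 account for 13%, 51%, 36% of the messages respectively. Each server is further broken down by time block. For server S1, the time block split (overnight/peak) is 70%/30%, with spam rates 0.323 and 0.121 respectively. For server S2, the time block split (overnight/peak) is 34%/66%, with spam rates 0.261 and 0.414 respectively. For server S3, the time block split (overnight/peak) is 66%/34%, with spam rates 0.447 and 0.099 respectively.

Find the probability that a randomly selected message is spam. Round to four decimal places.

P(S|S1) = 0.7·0.323 + 0.3·0.121 = 0.2261 + 0.0363 = 0.2624
P(S|S2) = 0.34·0.261 + 0.66·0.414 = 0.08874 + 0.27324 = 0.36198
P(S|S3) = 0.66·0.447 + 0.34·0.099 = 0.29502 + 0.03366 = 0.32868
Then overall,
P(S) = 0.13·0.2624 + 0.51·0.36198 + 0.36·0.32868
      = 0.034112 + 0.1846098 + 0.1183248 = 0.3370466

0.3370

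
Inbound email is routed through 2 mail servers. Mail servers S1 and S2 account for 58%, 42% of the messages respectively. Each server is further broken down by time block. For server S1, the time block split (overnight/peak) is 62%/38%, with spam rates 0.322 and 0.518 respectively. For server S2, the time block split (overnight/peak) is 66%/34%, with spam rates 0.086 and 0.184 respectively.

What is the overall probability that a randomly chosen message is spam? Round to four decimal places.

P(S) ≈ 0.2801

P(S|S1) = 0.62·0.322 + 0.38·0.518 = 0.19964 + 0.19684 = 0.39648
P(S|S2) = 0.66·0.086 + 0.34·0.184 = 0.05676 + 0.06256 = 0.11932
Then overall,
P(S) = 0.58·0.39648 + 0.42·0.11932
      = 0.2299584 + 0.0501144 = 0.2800728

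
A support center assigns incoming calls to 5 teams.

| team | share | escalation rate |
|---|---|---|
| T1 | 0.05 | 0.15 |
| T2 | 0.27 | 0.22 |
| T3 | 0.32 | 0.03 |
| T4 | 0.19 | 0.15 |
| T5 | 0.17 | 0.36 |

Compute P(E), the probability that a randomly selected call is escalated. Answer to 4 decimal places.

0.1662

P(E) = P(E|T1)·P(T1) + P(E|T2)·P(T2) + P(E|T3)·P(T3) + P(E|T4)·P(T4) + P(E|T5)·P(T5)
      = 0.15·0.05 + 0.22·0.27 + 0.03·0.32 + 0.15·0.19 + 0.36·0.17
      = 0.0075 + 0.0594 + 0.0096 + 0.0285 + 0.0612 = 0.1662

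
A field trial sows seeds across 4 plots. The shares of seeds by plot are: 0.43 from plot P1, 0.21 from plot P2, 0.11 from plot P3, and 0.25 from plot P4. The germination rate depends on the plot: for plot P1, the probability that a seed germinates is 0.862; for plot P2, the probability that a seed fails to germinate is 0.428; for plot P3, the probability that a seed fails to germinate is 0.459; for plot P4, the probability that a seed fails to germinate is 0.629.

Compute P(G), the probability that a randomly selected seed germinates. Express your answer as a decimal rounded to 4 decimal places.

P(G|P2) = 1 − 0.428 = 0.572.
P(G|P3) = 1 − 0.459 = 0.541.
P(G|P4) = 1 − 0.629 = 0.371.
Using total probability over the partition,
P(G) = P(G|P1)·P(P1) + P(G|P2)·P(P2) + P(G|P3)·P(P3) + P(G|P4)·P(P4)
      = 0.862·0.43 + 0.572·0.21 + 0.541·0.11 + 0.371·0.25
      = 0.37066 + 0.12012 + 0.05951 + 0.09275 = 0.64304

P(G) ≈ 0.6430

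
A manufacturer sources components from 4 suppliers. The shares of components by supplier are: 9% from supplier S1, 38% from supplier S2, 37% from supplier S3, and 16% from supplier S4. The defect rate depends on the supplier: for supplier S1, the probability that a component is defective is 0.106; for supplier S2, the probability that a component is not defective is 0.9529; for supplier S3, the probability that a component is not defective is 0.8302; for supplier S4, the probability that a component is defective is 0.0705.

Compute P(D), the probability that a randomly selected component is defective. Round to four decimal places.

P(D|S2) = 1 − 0.9529 = 0.0471.
P(D|S3) = 1 − 0.8302 = 0.1698.
Using total probability over the partition,
P(D) = P(D|S1)·P(S1) + P(D|S2)·P(S2) + P(D|S3)·P(S3) + P(D|S4)·P(S4)
      = 0.106·0.09 + 0.0471·0.38 + 0.1698·0.37 + 0.0705·0.16
      = 0.00954 + 0.017898 + 0.062826 + 0.01128 = 0.101544

0.1015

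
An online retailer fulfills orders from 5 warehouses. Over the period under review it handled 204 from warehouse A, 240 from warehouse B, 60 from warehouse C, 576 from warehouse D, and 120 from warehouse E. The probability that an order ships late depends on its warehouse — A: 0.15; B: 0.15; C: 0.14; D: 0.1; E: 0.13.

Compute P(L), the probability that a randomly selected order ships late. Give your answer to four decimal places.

0.1235

Total: 204 + 240 + 60 + 576 + 120 = 1200.
P(A) = 204/1200 = 0.17. P(B) = 240/1200 = 0.2. P(C) = 60/1200 = 0.05. P(D) = 576/1200 = 0.48. P(E) = 120/1200 = 0.1.
By the law of total probability,
P(L) = P(L|A)·P(A) + P(L|B)·P(B) + P(L|C)·P(C) + P(L|D)·P(D) + P(L|E)·P(E)
      = 0.15·0.17 + 0.15·0.2 + 0.14·0.05 + 0.1·0.48 + 0.13·0.1
      = 0.0255 + 0.03 + 0.007 + 0.048 + 0.013 = 0.1235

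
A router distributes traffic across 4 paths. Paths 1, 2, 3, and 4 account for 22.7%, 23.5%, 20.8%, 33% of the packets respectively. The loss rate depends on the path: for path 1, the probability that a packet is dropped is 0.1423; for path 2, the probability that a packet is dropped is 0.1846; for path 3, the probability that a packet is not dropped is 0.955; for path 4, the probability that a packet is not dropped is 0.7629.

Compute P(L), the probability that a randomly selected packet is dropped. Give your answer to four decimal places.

P(L) ≈ 0.1633

P(L|3) = 1 − 0.955 = 0.045.
P(L|4) = 1 − 0.7629 = 0.2371.
By the law of total probability,
P(L) = P(L|1)·P(1) + P(L|2)·P(2) + P(L|3)·P(3) + P(L|4)·P(4)
      = 0.1423·0.227 + 0.1846·0.235 + 0.045·0.208 + 0.2371·0.33
      = 0.0323021 + 0.043381 + 0.00936 + 0.078243 = 0.1632861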